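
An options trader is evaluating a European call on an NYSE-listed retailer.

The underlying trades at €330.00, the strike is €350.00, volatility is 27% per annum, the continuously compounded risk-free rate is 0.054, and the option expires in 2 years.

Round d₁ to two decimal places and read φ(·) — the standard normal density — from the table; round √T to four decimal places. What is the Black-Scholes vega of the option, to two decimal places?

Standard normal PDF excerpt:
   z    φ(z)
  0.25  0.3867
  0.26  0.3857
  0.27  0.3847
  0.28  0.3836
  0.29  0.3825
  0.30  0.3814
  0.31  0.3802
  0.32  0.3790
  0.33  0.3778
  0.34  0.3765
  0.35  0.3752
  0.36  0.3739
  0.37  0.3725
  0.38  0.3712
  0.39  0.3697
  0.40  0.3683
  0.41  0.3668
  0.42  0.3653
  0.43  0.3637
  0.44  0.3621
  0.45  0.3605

σ√T = 0.27 × 1.4142 = 0.3818
d₁ = [ln(330/350) + (0.054 + 0.27²/2)·2] / 0.3818 = [-0.0588 + 0.1809] / 0.3818 = 0.3197 which rounds to 0.32
√T = √2 = 1.4142
φ(d₁) = φ(0.32) = 0.3790
vega = S·φ(d₁)·√T = 330·0.3790·1.4142 = 176.8740

176.87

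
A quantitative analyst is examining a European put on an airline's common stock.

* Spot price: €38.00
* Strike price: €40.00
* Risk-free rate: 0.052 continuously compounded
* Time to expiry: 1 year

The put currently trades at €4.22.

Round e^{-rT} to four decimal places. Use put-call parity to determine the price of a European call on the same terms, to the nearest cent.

€4.25

exp(−rT) = exp(−0.052·1) = 0.9493
Put-call parity: C − P = S − K·e^(−rT) = 38 − 40·0.9493 = 38 − 37.9720 = 0.0280
C = P + (C − P) = 4.22 + (0.0280) = 4.2480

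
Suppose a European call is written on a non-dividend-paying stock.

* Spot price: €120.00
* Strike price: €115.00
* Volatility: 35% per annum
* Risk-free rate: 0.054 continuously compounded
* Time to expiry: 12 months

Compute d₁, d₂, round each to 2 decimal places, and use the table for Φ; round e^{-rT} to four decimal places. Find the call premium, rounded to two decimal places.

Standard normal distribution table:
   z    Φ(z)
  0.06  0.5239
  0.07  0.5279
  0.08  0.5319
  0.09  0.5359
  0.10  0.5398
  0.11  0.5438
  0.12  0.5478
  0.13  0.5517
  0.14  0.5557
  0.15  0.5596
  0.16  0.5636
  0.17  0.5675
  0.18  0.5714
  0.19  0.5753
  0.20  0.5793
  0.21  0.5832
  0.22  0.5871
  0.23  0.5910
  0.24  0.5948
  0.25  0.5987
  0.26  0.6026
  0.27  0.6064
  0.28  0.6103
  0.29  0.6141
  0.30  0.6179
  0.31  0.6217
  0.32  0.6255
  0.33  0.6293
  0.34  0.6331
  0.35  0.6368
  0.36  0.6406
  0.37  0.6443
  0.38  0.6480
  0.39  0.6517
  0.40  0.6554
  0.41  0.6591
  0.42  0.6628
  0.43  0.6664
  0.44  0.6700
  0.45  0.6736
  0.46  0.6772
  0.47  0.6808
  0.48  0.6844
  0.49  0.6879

σ√T = 0.35·√1 = 0.3500
d₁ = [ln(120/115) + (0.054 + 0.35²/2)·1] / 0.3500 = [0.0426 + 0.1152] / 0.3500 = 0.4509 ⇒ 0.45
d₂ = d₁ − σ√T = 0.4509 − 0.3500 = 0.1009 ⇒ 0.10
e^(−rT) = e^(−0.054·1) = 0.9474
C = 120·N(0.45) − 115·0.9474·N(0.10) = 120·0.6736 − 115·0.9474·0.5398 = 80.8320 − 58.8117 = 22.0203

€22.02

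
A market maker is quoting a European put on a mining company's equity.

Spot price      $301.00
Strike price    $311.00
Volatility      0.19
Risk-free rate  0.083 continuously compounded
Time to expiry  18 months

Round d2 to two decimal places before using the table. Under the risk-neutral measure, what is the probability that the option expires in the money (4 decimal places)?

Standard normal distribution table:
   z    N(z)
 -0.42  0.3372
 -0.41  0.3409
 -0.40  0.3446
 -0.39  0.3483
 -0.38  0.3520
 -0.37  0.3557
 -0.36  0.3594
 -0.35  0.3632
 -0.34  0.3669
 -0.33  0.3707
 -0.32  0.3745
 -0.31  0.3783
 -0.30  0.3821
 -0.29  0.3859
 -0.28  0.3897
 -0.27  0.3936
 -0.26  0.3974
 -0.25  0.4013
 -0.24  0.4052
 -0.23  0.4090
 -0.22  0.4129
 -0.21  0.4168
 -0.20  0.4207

0.3897

σ√T = 0.19·√1.5 = 0.2327
d₁ = [ln(301/311) + (0.083 + ½·0.19²)·1.5] / (σ√T) = (-0.0327 + 0.1516) / 0.2327 = 0.5109 → 0.51
d₂ = 0.5109 − 0.2327 = 0.2782 → 0.28
Pr(exercise) under Q = N(−d₂) = N(-0.28) = 0.3897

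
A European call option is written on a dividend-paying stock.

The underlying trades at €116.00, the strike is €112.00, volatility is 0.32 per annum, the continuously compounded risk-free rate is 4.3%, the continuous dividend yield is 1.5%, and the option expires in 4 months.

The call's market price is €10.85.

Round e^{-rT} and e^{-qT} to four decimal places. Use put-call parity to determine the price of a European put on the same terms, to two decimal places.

€5.84

exp(−qT) = exp(−0.015·0.3333) = 0.9950;  exp(−rT) = exp(−0.043·0.3333) = 0.9858
Put-call parity: C − P = S·e^(−qT) − K·e^(−rT) = 116·0.9950 − 112·0.9858 = 115.4200 − 110.4096 = 5.0104
P = C − (C − P) = 10.85 − (5.0104) = 5.8396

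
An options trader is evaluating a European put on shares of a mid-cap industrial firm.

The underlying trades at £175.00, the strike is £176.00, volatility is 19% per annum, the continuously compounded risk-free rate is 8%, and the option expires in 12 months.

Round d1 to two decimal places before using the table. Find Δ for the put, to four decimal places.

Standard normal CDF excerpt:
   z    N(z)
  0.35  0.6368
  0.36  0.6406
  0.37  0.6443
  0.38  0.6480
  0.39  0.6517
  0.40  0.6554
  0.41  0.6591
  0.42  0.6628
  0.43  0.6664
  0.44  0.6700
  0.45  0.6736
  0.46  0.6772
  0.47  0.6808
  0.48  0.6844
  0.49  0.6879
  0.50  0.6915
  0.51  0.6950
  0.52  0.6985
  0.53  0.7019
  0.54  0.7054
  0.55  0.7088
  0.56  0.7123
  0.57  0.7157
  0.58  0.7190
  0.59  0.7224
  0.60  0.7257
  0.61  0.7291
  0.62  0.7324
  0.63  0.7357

σ√T = 0.19 × 1.0000 = 0.1900
d₁ = [ln(175/176) + (0.08 + 0.19²/2)·1] / 0.1900 = [-0.0057 + 0.0980] / 0.1900 = 0.4861 which rounds to 0.49
N(d₁) = N(0.49) = 0.6879
Δ_put = N(d₁) − 1 = 0.6879 − 1 = -0.3121

-0.3121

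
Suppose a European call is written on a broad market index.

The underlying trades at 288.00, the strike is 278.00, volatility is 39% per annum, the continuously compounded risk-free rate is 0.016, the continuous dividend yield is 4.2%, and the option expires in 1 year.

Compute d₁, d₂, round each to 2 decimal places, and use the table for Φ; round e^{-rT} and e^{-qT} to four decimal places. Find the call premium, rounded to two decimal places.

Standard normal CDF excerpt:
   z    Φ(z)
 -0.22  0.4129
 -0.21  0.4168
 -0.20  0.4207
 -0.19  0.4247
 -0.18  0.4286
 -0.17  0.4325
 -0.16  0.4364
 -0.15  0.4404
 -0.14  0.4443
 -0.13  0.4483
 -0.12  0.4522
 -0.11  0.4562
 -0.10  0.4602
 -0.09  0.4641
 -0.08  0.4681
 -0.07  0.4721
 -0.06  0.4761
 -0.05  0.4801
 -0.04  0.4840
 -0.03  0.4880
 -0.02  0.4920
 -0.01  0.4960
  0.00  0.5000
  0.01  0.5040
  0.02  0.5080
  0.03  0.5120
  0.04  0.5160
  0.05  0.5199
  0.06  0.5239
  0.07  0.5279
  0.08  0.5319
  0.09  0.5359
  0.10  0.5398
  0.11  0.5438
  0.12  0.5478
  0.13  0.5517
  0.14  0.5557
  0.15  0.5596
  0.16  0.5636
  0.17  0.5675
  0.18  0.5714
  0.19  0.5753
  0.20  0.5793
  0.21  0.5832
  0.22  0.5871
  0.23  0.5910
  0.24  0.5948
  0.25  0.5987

43.81

σ√T = 0.39·√1 = 0.3900
d₁ = [ln(288/278) + (0.016 − 0.042 + 0.39²/2)·1] / 0.3900 = [0.0353 + 0.0501] / 0.3900 = 0.2189 ⇒ 0.22
d₂ = d₁ − σ√T = 0.2189 − 0.3900 = -0.1711 ⇒ -0.17
exp(−qT) = exp(−0.042·1) = 0.9589;  exp(−rT) = exp(−0.016·1) = 0.9841
C = 288·0.9589·N(0.22) − 278·0.9841·N(-0.17) = 288·0.9589·0.5871 − 278·0.9841·0.4325 = 162.1354 − 118.3233 = 43.8122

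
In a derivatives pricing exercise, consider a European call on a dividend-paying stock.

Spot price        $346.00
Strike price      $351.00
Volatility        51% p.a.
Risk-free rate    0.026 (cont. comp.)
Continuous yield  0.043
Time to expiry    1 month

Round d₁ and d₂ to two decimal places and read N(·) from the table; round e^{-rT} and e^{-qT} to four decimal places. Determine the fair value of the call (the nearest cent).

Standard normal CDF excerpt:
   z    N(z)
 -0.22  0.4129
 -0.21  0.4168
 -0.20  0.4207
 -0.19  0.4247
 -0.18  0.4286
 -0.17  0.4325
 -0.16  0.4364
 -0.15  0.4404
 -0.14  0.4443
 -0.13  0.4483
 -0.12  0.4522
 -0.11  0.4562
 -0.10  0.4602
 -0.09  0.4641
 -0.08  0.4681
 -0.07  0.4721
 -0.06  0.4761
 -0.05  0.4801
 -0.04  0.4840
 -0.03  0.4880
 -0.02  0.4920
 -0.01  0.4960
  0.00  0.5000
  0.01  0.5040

$18.13

T = 0.08333;  σ√T = 0.1472
d₁ = [ln(346/351) + (0.026 − 0.043 + ½·0.51²)·0.08333] / (σ√T) = (-0.0143 + 0.0094) / 0.1472 = -0.0335 ≈ -0.03
d₂ = -0.0335 − 0.1472 = -0.1807 ≈ -0.18
e^(−qT) = e^(−0.043·0.08333) = 0.9964;  e^(−rT) = e^(−0.026·0.08333) = 0.9978
N(d₁) = N(-0.03) = 0.4880;  N(d₂) = N(-0.18) = 0.4286
C = 346·0.9964·0.4880 − 351·0.9978·0.4286 = 168.2401 − 150.1076 = 18.1325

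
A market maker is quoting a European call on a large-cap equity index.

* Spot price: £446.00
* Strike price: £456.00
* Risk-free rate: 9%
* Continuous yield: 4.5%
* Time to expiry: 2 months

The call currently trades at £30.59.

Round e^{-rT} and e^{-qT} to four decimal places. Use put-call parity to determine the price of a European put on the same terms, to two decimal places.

£37.14

e^(−qT) = e^(−0.045·0.1667) = 0.9925;  e^(−rT) = e^(−0.09·0.1667) = 0.9851
Put-call parity: C − P = S·e^(−qT) − K·e^(−rT) = 446·0.9925 − 456·0.9851 = 442.6550 − 449.2056 = -6.5506
P = C − (C − P) = 30.59 − (-6.5506) = 37.1406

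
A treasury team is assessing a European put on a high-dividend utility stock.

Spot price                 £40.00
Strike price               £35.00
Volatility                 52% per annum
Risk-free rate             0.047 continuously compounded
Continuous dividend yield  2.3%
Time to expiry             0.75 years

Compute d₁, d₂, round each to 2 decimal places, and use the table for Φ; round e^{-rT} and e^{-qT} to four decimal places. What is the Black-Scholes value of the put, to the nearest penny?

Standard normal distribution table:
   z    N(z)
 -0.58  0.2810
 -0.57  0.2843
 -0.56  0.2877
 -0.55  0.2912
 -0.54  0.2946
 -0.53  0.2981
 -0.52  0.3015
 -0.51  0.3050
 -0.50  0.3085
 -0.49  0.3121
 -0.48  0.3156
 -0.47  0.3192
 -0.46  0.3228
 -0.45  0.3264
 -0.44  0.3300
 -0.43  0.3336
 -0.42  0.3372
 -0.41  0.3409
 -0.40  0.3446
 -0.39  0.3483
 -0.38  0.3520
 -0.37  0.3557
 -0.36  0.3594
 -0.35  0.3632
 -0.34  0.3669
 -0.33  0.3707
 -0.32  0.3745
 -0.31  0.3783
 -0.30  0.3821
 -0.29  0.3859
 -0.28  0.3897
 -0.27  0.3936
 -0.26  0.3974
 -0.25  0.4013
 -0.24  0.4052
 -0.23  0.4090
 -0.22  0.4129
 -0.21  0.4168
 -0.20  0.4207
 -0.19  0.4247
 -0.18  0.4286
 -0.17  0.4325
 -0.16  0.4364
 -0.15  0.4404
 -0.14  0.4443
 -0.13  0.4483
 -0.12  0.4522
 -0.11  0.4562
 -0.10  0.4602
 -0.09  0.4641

T = 0.75;  σ√T = 0.4503
ln(S/K) + (r − q + σ²/2)T = ln(40/35) + (0.047 − 0.023 + 0.52²/2)·0.75 = 0.1335 + 0.1194 = 0.2529
d₁ = 0.2529 / 0.4503 = 0.5617 ⇒ 0.56
d₂ = d₁ − σ√T = 0.5617 − 0.4503 = 0.1113 ⇒ 0.11
e^(−qT) = e^(−0.023·0.75) = 0.9829;  e^(−rT) = e^(−0.047·0.75) = 0.9654
P = 35·0.9654·N(-0.11) − 40·0.9829·N(-0.56) = 35·0.9654·0.4562 − 40·0.9829·0.2877 = 15.4145 − 11.3112 = 4.1033

£4.10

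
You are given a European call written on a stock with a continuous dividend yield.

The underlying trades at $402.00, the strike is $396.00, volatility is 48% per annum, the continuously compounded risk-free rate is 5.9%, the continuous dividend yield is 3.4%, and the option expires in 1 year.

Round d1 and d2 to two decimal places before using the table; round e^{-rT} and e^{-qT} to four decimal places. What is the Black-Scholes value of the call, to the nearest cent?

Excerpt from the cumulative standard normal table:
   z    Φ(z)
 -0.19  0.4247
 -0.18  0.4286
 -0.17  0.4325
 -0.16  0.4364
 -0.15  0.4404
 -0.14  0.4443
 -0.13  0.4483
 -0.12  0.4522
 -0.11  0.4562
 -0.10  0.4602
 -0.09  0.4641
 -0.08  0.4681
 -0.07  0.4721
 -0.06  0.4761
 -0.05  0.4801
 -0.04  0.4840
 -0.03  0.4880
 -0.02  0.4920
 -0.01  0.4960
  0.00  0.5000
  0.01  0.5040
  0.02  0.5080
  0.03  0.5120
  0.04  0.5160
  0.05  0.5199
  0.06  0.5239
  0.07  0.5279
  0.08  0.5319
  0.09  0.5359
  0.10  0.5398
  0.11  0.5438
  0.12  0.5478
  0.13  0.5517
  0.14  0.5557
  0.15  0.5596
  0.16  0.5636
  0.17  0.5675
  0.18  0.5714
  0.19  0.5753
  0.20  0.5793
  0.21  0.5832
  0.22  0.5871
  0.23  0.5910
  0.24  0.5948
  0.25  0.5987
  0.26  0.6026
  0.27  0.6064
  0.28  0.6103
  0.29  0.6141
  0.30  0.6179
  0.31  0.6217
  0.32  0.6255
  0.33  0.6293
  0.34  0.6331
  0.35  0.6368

$80.14

σ√T = 0.48·√1 = 0.4800
d₁ = [ln(402/396) + (0.059 − 0.034 + 0.48²/2)·1] / 0.4800 = [0.0150 + 0.1402] / 0.4800 = 0.3234 ⇒ 0.32
d₂ = d₁ − σ√T = 0.3234 − 0.4800 = -0.1566 ⇒ -0.16
e^(−qT) = e^(−0.034·1) = 0.9666;  e^(−rT) = e^(−0.059·1) = 0.9427
N(d₁) = N(0.32) = 0.6255;  N(d₂) = N(-0.16) = 0.4364
C = 402·0.9666·0.6255 − 396·0.9427·0.4364 = 243.0525 − 162.9121 = 80.1404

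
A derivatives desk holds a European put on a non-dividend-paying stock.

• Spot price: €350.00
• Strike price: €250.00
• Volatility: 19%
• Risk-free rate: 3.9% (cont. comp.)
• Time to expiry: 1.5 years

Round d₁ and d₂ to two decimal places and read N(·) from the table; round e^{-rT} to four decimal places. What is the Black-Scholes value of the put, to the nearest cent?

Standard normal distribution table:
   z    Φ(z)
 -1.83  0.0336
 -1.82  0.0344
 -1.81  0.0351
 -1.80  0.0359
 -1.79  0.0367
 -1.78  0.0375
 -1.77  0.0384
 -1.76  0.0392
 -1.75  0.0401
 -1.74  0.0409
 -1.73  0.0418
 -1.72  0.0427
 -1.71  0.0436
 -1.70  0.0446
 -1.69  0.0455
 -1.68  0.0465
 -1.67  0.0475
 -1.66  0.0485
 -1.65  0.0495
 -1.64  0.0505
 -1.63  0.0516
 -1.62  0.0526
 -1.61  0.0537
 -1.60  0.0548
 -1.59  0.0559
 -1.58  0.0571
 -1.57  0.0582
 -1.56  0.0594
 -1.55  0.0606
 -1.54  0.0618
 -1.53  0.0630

T = 1.5;  σ√T = 0.2327
d₁ = [ln(350/250) + (0.039 + 0.19²/2)·1.5] / 0.2327 = [0.3365 + 0.0856] / 0.2327 = 1.8137 ≈ 1.81
d₂ = d₁ − σ√T = 1.8137 − 0.2327 = 1.5810 ≈ 1.58
e^(−rT) = e^(−0.039·1.5) = 0.9432
N(−d₂) = N(-1.58) = 0.0571;  N(−d₁) = N(-1.81) = 0.0351
P = 250·0.9432·0.0571 − 350·0.0351 = 13.4642 − 12.2850 = 1.1792

€1.18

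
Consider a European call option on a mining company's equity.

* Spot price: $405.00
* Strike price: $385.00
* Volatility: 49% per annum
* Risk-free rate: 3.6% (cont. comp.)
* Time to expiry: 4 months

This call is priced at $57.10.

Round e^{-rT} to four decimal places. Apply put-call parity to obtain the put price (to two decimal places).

$32.52

e^(−rT) = e^(−0.036·0.3333) = 0.9881
Put-call parity: C − P = S − K·e^(−rT) = 405 − 385·0.9881 = 405 − 380.4185 = 24.5815
P = C − (C − P) = 57.10 − (24.5815) = 32.5185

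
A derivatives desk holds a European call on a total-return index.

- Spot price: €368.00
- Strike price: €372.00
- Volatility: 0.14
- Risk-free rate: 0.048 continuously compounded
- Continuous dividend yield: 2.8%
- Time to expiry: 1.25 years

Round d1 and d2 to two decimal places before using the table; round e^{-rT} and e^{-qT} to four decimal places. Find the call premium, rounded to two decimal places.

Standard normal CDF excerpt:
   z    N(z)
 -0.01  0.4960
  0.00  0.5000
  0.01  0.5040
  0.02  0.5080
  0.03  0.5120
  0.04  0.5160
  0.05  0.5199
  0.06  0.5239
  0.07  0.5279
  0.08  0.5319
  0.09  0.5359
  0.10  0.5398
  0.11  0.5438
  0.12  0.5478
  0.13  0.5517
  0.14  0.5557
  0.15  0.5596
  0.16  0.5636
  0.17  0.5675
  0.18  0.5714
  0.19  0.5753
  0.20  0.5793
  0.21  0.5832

σ√T = 0.14·√1.25 = 0.1565
d₁ = [ln(368/372) + (0.048 − 0.028 + ½·0.14²)·1.25] / (σ√T) = (-0.0108 + 0.0372) / 0.1565 = 0.1689 ⇒ 0.17
d₂ = 0.1689 − 0.1565 = 0.0124 ⇒ 0.01
exp(−qT) = exp(−0.028·1.25) = 0.9656;  exp(−rT) = exp(−0.048·1.25) = 0.9418
N(d₁) = N(0.17) = 0.5675;  N(d₂) = N(0.01) = 0.5040
C = 368·0.9656·0.5675 − 372·0.9418·0.5040 = 201.6559 − 176.5762 = 25.0797

€25.08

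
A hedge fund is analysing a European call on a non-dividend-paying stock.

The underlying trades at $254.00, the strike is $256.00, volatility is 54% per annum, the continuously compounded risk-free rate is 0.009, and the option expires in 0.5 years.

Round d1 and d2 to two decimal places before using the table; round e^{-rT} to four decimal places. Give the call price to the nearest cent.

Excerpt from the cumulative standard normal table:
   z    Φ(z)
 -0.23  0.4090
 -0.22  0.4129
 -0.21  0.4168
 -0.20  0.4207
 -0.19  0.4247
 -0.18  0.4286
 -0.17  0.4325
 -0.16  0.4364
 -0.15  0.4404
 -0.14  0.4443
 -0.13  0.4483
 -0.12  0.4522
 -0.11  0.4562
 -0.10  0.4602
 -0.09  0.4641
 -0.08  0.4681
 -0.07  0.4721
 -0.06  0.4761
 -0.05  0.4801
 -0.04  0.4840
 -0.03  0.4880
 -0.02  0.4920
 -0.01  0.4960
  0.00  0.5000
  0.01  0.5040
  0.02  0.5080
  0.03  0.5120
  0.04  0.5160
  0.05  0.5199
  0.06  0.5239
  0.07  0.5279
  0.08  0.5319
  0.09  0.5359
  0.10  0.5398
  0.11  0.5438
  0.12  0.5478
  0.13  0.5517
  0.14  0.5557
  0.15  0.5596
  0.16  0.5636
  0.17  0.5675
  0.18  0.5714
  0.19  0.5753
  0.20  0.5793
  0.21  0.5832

$37.92

σ√T = 0.54 × 0.7071 = 0.3818
d₁ = [ln(254/256) + (0.009 + ½·0.54²)·0.5] / (σ√T) = (-0.0078 + 0.0774) / 0.3818 = 0.1822 ⇒ 0.18
d₂ = 0.1822 − 0.3818 = -0.1997 ⇒ -0.20
exp(−rT) = exp(−0.009·0.5) = 0.9955
C = 254·N(0.18) − 256·0.9955·N(-0.20) = 254·0.5714 − 256·0.9955·0.4207 = 145.1356 − 107.2146 = 37.9210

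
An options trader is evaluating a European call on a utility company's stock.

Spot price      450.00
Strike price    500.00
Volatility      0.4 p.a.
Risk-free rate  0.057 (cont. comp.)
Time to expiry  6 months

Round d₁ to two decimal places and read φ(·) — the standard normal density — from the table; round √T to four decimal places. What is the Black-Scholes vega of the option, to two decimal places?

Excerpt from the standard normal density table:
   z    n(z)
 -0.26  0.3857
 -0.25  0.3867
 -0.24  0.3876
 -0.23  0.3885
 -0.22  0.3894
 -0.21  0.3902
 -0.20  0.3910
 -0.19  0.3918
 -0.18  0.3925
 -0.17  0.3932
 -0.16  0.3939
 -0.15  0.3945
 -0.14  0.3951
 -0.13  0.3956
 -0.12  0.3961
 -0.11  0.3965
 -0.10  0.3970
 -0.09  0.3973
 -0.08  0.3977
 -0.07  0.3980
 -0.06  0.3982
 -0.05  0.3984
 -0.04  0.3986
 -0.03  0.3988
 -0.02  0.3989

125.88

σ√T = 0.4 × 0.7071 = 0.2828
d₁ = [ln(450/500) + (0.057 + 0.4²/2)·0.5] / 0.2828 = [-0.1054 + 0.0685] / 0.2828 = -0.1303 ⇒ -0.13
√T = √0.5 = 0.7071
φ(d₁) = φ(-0.13) = 0.3956
vega = S·φ(d₁)·√T = 450·0.3956·0.7071 = 125.8779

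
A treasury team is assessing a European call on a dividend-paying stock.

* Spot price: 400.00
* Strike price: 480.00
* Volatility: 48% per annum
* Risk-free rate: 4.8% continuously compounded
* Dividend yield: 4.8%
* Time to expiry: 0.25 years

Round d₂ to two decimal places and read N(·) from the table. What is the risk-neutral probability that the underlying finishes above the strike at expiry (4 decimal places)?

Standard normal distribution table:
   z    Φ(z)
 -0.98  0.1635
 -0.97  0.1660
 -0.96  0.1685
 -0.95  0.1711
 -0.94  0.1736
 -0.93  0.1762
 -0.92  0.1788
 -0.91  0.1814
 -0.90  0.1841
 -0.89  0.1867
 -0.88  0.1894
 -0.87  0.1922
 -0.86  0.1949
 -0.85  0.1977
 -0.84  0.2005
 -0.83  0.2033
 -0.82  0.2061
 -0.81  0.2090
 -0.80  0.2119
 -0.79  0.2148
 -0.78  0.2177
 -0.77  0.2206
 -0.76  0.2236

0.1894

σ√T = 0.48·√0.25 = 0.2400
d₁ = [ln(400/480) + (0.048 − 0.048 + 0.48²/2)·0.25] / 0.2400 = [-0.1823 + 0.0288] / 0.2400 = -0.6397 → -0.64
d₂ = d₁ − σ√T = -0.6397 − 0.2400 = -0.8797 → -0.88
Pr(exercise) under Q = N(d₂) = 0.1894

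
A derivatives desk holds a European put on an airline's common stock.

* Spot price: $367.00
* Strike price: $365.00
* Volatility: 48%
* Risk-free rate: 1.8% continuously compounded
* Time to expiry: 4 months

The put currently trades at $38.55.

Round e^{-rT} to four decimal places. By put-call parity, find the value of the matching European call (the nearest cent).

e^(−rT) = e^(−0.018·0.3333) = 0.9940
Put-call parity: C − P = S − K·e^(−rT) = 367 − 365·0.9940 = 367 − 362.8100 = 4.1900
C = P + (C − P) = 38.55 + (4.1900) = 42.7400

$42.74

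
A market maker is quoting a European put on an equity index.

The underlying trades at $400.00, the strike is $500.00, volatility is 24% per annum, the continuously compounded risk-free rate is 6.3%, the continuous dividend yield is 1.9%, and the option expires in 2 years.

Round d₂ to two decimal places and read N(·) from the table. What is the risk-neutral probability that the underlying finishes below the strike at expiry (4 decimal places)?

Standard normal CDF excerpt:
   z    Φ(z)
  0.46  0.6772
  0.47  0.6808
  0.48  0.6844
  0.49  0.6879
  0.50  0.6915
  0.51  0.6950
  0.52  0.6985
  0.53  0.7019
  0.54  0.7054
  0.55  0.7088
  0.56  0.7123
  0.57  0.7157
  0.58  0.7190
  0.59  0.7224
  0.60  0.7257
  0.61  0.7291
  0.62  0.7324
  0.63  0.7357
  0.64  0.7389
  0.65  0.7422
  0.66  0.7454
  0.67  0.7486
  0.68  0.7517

σ√T = 0.24 × 1.4142 = 0.3394
d₁ = [ln(400/500) + (0.063 − 0.019 + 0.24²/2)·2] / 0.3394 = [-0.2231 + 0.1456] / 0.3394 = -0.2285 ⇒ -0.23
d₂ = d₁ − σ√T = -0.2285 − 0.3394 = -0.5679 ⇒ -0.57
Risk-neutral Pr[S_T < K] = N(−d₂) = N(0.57) = 0.7157

0.7157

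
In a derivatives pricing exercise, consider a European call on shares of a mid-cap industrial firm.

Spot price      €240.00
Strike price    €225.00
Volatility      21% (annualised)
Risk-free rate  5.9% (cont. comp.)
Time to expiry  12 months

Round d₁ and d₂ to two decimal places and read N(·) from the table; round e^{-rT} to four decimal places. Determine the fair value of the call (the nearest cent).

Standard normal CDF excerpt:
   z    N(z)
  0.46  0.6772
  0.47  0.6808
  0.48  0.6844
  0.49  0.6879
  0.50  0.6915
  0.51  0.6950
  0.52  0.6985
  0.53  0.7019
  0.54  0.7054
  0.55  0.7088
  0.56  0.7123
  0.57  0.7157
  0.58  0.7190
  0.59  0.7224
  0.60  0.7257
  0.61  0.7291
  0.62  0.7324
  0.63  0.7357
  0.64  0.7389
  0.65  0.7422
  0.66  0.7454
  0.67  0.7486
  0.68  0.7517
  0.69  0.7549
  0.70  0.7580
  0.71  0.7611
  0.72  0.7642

T = 1;  σ√T = 0.2100
d₁ = [ln(240/225) + (0.059 + ½·0.21²)·1] / (σ√T) = (0.0645 + 0.0810) / 0.2100 = 0.6933 ≈ 0.69
d₂ = 0.6933 − 0.2100 = 0.4833 ≈ 0.48
e^(−rT) = e^(−0.059·1) = 0.9427
N(d₁) = N(0.69) = 0.7549;  N(d₂) = N(0.48) = 0.6844
C = 240·0.7549 − 225·0.9427·0.6844 = 181.1760 − 145.1664 = 36.0096

€36.01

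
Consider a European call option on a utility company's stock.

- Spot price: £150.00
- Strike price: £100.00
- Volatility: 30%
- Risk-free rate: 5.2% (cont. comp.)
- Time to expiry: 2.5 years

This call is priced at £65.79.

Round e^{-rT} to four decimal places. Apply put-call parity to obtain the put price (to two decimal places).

exp(−rT) = exp(−0.052·2.5) = 0.8781
Put-call parity: C − P = S − K·e^(−rT) = 150 − 100·0.8781 = 150 − 87.8100 = 62.1900
P = C − (C − P) = 65.79 − (62.1900) = 3.6000

£3.60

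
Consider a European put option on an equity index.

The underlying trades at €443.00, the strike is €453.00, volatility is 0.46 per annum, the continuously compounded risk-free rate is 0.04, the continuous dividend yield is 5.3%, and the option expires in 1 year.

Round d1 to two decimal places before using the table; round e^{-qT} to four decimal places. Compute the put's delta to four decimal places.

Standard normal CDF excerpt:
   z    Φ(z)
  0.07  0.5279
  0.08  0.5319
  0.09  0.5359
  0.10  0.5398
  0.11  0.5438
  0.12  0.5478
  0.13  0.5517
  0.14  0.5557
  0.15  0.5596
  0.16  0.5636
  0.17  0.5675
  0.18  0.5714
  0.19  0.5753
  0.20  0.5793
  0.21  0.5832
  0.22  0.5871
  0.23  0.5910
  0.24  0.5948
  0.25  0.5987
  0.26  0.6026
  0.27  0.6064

σ√T = 0.46·√1 = 0.4600
d₁ = [ln(443/453) + (0.04 − 0.053 + ½·0.46²)·1] / (σ√T) = (-0.0223 + 0.0928) / 0.4600 = 0.1532 ⇒ 0.15
N(d₁) = N(0.15) = 0.5596
Δ_put = e^(−qT)·(N(d₁) − 1) = 0.9484·(0.5596 − 1) = -0.4177

-0.4177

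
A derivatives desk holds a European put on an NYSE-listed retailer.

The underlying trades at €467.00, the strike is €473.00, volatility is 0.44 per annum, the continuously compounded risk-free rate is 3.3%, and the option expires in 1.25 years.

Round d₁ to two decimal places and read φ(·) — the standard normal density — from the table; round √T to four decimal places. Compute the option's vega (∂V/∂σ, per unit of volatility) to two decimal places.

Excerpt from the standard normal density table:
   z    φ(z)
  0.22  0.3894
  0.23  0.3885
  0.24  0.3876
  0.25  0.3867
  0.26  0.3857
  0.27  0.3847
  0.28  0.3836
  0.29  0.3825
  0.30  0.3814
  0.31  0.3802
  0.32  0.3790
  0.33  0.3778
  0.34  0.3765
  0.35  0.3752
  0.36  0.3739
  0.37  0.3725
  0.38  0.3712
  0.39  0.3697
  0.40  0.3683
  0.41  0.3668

T = 1.25;  σ√T = 0.4919
d₁ = [ln(467/473) + (0.033 + 0.44²/2)·1.25] / 0.4919 = [-0.0128 + 0.1623] / 0.4919 = 0.3039 which rounds to 0.30
√T = √1.25 = 1.1180
φ(d₁) = φ(0.30) = 0.3814
vega = S·φ(d₁)·√T = 467·0.3814·1.1180 = 199.1312

199.13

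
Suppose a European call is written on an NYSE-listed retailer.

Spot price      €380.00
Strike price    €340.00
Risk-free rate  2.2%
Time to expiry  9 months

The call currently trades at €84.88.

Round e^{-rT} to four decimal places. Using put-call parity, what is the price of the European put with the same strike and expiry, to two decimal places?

exp(−rT) = exp(−0.022·0.75) = 0.9836
Put-call parity: C − P = S − K·e^(−rT) = 380 − 340·0.9836 = 380 − 334.4240 = 45.5760
P = C − (C − P) = 84.88 − (45.5760) = 39.3040

€39.30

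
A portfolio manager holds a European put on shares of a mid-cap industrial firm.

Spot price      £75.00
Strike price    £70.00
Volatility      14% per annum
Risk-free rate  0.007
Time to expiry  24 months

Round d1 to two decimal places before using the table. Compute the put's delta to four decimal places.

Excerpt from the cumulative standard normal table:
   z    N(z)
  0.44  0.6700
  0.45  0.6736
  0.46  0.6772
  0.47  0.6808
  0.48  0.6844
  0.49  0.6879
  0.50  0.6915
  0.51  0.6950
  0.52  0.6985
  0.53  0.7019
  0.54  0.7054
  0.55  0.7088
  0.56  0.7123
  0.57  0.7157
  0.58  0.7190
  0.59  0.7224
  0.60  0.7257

-0.3015

σ√T = 0.14 × 1.4142 = 0.1980
d₁ = [ln(75/70) + (0.007 + 0.14²/2)·2] / 0.1980 = [0.0690 + 0.0336] / 0.1980 = 0.5182 → 0.52
N(d₁) = N(0.52) = 0.6985
Δ_put = N(d₁) − 1 = 0.6985 − 1 = -0.3015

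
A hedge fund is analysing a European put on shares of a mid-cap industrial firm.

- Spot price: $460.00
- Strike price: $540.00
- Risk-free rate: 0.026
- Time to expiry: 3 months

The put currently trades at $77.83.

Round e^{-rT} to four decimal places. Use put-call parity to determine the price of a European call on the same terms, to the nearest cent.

$1.34

exp(−rT) = exp(−0.026·0.25) = 0.9935
Put-call parity: C − P = S − K·e^(−rT) = 460 − 540·0.9935 = 460 − 536.4900 = -76.4900
C = P + (C − P) = 77.83 + (-76.4900) = 1.3400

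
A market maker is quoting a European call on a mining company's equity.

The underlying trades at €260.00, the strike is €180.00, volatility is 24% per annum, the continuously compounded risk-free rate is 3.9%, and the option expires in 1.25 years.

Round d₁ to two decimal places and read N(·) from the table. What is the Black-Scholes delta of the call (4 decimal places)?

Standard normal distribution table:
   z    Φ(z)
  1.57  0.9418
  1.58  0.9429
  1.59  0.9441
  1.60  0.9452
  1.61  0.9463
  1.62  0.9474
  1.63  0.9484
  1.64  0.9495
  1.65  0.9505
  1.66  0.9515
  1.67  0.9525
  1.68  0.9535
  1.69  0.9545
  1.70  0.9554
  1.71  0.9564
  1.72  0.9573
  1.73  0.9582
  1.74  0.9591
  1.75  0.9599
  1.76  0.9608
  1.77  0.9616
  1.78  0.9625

0.9545

σ√T = 0.24·√1.25 = 0.2683
d₁ = [ln(260/180) + (0.039 + 0.24²/2)·1.25] / 0.2683 = [0.3677 + 0.0847] / 0.2683 = 1.6863 which rounds to 1.69
N(d₁) = N(1.69) = 0.9545
Δ_call = N(d₁) = 0.9545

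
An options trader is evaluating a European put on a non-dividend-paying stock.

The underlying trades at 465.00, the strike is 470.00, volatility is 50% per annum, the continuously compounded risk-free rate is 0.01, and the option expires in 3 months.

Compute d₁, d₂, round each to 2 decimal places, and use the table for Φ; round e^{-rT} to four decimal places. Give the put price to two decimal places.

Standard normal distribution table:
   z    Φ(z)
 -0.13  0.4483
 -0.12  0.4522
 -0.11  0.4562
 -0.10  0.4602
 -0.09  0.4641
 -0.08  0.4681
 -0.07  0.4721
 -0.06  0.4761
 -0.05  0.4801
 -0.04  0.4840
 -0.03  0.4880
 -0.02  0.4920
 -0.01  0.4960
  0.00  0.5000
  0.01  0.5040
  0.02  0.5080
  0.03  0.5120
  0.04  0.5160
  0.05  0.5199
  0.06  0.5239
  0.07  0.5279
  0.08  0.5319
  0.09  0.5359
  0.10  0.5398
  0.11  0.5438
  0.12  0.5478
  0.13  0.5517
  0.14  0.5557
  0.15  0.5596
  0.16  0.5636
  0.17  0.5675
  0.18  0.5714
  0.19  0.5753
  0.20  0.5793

σ√T = 0.5 × 0.5000 = 0.2500
d₁ = [ln(465/470) + (0.01 + 0.5²/2)·0.25] / 0.2500 = [-0.0107 + 0.0338] / 0.2500 = 0.0922 ≈ 0.09
d₂ = d₁ − σ√T = 0.0922 − 0.2500 = -0.1578 ≈ -0.16
exp(−rT) = exp(−0.01·0.25) = 0.9975
P = 470·0.9975·N(0.16) − 465·N(-0.09) = 470·0.9975·0.5636 − 465·0.4641 = 264.2298 − 215.8065 = 48.4233

48.42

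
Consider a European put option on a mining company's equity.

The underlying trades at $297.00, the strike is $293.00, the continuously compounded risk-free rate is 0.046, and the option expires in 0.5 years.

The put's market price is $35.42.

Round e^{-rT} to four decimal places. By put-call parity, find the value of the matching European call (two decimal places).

$46.07

e^(−rT) = e^(−0.046·0.5) = 0.9773
Put-call parity: C − P = S − K·e^(−rT) = 297 − 293·0.9773 = 297 − 286.3489 = 10.6511
C = P + (C − P) = 35.42 + (10.6511) = 46.0711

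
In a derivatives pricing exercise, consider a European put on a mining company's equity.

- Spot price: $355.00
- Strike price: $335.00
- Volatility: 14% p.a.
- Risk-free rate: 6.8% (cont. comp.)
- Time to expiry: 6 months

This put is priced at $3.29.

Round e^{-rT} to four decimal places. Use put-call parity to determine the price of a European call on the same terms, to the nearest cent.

$34.48

exp(−rT) = exp(−0.068·0.5) = 0.9666
Put-call parity: C − P = S − K·e^(−rT) = 355 − 335·0.9666 = 355 − 323.8110 = 31.1890
C = P + (C − P) = 3.29 + (31.1890) = 34.4790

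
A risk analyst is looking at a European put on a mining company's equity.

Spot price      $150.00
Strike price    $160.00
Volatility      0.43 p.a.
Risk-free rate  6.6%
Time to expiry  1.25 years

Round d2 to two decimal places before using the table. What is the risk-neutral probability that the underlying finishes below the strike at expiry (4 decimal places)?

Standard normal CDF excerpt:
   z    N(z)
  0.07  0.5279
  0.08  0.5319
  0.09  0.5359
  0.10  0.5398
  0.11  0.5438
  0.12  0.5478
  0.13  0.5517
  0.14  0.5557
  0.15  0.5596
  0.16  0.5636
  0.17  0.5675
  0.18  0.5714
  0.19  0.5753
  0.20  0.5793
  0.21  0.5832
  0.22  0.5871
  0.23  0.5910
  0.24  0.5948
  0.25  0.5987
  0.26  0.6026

T = 1.25;  σ√T = 0.4808
d₁ = [ln(150/160) + (0.066 + 0.43²/2)·1.25] / 0.4808 = [-0.0645 + 0.1981] / 0.4808 = 0.2777 which rounds to 0.28
d₂ = d₁ − σ√T = 0.2777 − 0.4808 = -0.2030 which rounds to -0.20
Pr(exercise) under Q = N(−d₂) = N(0.20) = 0.5793

0.5793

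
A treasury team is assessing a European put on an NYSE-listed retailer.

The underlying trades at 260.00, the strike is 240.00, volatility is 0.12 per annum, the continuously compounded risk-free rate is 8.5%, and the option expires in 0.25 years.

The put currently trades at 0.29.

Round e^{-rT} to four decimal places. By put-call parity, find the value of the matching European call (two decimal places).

25.33

e^(−rT) = e^(−0.085·0.25) = 0.9790
Put-call parity: C − P = S − K·e^(−rT) = 260 − 240·0.9790 = 260 − 234.9600 = 25.0400
C = P + (C − P) = 0.29 + (25.0400) = 25.3300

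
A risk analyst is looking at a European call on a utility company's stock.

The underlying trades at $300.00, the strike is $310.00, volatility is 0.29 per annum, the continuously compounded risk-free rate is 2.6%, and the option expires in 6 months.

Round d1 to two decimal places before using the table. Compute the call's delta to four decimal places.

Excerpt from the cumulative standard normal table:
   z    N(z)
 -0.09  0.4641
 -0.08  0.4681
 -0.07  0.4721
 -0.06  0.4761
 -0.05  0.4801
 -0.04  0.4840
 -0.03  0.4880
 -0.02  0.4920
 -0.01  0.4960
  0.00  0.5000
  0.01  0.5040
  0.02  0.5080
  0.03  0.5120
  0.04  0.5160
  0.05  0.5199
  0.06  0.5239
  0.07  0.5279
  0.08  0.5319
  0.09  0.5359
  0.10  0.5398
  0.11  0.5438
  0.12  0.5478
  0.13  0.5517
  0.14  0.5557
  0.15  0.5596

σ√T = 0.29 × 0.7071 = 0.2051
ln(S/K) + (r + σ²/2)T = ln(300/310) + (0.026 + 0.29²/2)·0.5 = -0.0328 + 0.0340 = 0.0012
d₁ = 0.0012 / 0.2051 = 0.0060 ⇒ 0.01
N(d₁) = N(0.01) = 0.5040
Δ_call = N(d₁) = 0.5040

0.5040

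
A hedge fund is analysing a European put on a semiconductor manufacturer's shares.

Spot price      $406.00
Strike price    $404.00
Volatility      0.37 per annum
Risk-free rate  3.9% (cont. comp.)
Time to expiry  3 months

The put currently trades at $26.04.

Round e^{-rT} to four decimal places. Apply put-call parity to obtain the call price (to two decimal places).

e^(−rT) = e^(−0.039·0.25) = 0.9903
Put-call parity: C − P = S − K·e^(−rT) = 406 − 404·0.9903 = 406 − 400.0812 = 5.9188
C = P + (C − P) = 26.04 + (5.9188) = 31.9588

$31.96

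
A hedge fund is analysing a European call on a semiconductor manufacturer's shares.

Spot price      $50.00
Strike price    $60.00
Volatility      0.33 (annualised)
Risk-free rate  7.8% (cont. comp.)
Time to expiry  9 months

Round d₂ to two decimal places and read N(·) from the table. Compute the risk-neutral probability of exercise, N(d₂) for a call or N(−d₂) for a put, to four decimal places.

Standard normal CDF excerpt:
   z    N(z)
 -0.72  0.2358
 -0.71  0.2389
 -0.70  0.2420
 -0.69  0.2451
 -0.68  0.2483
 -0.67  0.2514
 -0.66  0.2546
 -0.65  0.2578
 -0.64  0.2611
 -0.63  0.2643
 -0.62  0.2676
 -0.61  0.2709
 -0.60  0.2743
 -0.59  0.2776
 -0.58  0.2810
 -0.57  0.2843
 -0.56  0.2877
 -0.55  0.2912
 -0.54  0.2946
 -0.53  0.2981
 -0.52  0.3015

0.2810

σ√T = 0.33·√0.75 = 0.2858
d₁ = [ln(50/60) + (0.078 + 0.33²/2)·0.75] / 0.2858 = [-0.1823 + 0.0993] / 0.2858 = -0.2904 which rounds to -0.29
d₂ = d₁ − σ√T = -0.2904 − 0.2858 = -0.5762 which rounds to -0.58
Pr(exercise) under Q = N(d₂) = 0.2810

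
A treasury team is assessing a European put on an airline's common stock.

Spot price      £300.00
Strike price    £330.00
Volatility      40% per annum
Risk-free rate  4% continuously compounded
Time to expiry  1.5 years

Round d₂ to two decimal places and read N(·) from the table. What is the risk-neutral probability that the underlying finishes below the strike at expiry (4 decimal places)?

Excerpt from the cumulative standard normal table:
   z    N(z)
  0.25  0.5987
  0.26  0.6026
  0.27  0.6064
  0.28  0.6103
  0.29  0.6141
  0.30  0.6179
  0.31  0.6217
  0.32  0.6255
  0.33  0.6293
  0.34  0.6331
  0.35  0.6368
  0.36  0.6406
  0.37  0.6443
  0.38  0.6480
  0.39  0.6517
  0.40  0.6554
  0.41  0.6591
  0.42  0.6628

0.6255

T = 1.5;  σ√T = 0.4899
ln(S/K) + (r + σ²/2)T = ln(300/330) + (0.04 + 0.4²/2)·1.5 = -0.0953 + 0.1800 = 0.0847
d₁ = 0.0847 / 0.4899 = 0.1729 which rounds to 0.17
d₂ = d₁ − σ√T = 0.1729 − 0.4899 = -0.3170 which rounds to -0.32
Pr(exercise) under Q = N(−d₂) = N(0.32) = 0.6255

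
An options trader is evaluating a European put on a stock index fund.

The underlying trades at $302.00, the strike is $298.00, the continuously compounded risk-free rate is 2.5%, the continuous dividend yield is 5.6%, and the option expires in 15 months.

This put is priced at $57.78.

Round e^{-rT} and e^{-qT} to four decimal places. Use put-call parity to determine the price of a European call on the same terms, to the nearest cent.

exp(−qT) = exp(−0.056·1.25) = 0.9324;  exp(−rT) = exp(−0.025·1.25) = 0.9692
Put-call parity: C − P = S·e^(−qT) − K·e^(−rT) = 302·0.9324 − 298·0.9692 = 281.5848 − 288.8216 = -7.2368
C = P + (C − P) = 57.78 + (-7.2368) = 50.5432

$50.54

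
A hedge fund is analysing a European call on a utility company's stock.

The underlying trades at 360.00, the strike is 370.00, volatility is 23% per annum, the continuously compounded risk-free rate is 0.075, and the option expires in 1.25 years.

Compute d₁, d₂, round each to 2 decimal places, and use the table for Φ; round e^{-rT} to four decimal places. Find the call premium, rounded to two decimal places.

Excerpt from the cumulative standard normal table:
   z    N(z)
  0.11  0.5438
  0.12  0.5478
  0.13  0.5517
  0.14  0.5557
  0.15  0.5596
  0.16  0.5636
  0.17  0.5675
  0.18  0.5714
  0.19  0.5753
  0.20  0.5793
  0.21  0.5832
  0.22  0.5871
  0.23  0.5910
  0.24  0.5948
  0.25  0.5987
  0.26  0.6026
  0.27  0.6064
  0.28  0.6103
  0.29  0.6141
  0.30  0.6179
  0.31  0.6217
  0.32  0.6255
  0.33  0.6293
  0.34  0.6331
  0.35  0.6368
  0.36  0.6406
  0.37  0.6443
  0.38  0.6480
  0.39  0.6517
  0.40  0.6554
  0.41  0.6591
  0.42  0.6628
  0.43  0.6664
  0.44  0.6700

σ√T = 0.23·√1.25 = 0.2571
d₁ = [ln(360/370) + (0.075 + 0.23²/2)·1.25] / 0.2571 = [-0.0274 + 0.1268] / 0.2571 = 0.3866 → 0.39
d₂ = d₁ − σ√T = 0.3866 − 0.2571 = 0.1295 → 0.13
exp(−rT) = exp(−0.075·1.25) = 0.9105
N(d₁) = N(0.39) = 0.6517;  N(d₂) = N(0.13) = 0.5517
C = 360·0.6517 − 370·0.9105·0.5517 = 234.6120 − 185.8595 = 48.7525

48.75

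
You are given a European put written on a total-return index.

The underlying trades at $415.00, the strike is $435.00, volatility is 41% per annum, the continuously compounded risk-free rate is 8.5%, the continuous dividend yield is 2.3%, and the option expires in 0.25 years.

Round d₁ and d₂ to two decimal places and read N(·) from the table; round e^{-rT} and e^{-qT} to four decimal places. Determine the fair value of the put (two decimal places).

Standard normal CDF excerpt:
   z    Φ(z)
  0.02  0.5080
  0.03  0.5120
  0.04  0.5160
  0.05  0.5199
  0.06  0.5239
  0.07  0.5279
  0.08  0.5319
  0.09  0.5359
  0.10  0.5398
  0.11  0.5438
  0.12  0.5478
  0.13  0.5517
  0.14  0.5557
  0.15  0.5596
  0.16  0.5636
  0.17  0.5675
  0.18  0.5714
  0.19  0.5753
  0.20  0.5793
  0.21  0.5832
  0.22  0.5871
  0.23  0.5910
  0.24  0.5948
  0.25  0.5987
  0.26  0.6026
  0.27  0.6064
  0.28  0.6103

$42.10

T = 0.25;  σ√T = 0.2050
d₁ = [ln(415/435) + (0.085 − 0.023 + ½·0.41²)·0.25] / (σ√T) = (-0.0471 + 0.0365) / 0.2050 = -0.0515 which rounds to -0.05
d₂ = -0.0515 − 0.2050 = -0.2565 which rounds to -0.26
e^(−qT) = e^(−0.023·0.25) = 0.9943;  e^(−rT) = e^(−0.085·0.25) = 0.9790
P = 435·0.9790·N(0.26) − 415·0.9943·N(0.05) = 435·0.9790·0.6026 − 415·0.9943·0.5199 = 256.6262 − 214.5287 = 42.0976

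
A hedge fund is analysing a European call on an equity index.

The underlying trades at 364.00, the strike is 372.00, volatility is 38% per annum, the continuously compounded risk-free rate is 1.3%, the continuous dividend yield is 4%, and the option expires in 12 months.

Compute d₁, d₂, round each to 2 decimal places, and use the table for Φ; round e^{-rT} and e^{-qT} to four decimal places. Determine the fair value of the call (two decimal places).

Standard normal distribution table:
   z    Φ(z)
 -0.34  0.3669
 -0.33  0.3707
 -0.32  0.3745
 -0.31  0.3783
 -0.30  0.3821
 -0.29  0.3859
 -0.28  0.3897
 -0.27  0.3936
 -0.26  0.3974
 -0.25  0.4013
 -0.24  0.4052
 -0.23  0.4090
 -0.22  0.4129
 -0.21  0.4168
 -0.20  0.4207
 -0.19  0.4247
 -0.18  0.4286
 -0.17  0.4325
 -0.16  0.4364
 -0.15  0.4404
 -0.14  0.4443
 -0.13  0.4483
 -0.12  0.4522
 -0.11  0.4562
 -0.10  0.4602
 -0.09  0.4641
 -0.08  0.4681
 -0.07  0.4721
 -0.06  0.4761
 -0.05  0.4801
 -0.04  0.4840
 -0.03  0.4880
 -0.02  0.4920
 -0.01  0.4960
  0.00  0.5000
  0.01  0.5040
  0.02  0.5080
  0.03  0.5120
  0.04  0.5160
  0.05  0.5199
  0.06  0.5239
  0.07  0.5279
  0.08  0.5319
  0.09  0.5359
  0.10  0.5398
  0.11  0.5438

σ√T = 0.38·√1 = 0.3800
d₁ = [ln(364/372) + (0.013 − 0.04 + 0.38²/2)·1] / 0.3800 = [-0.0217 + 0.0452] / 0.3800 = 0.0617 ⇒ 0.06
d₂ = d₁ − σ√T = 0.0617 − 0.3800 = -0.3183 ⇒ -0.32
exp(−qT) = exp(−0.04·1) = 0.9608;  exp(−rT) = exp(−0.013·1) = 0.9871
N(d₁) = N(0.06) = 0.5239;  N(d₂) = N(-0.32) = 0.3745
C = 364·0.9608·0.5239 − 372·0.9871·0.3745 = 183.2242 − 137.5168 = 45.7073

45.71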